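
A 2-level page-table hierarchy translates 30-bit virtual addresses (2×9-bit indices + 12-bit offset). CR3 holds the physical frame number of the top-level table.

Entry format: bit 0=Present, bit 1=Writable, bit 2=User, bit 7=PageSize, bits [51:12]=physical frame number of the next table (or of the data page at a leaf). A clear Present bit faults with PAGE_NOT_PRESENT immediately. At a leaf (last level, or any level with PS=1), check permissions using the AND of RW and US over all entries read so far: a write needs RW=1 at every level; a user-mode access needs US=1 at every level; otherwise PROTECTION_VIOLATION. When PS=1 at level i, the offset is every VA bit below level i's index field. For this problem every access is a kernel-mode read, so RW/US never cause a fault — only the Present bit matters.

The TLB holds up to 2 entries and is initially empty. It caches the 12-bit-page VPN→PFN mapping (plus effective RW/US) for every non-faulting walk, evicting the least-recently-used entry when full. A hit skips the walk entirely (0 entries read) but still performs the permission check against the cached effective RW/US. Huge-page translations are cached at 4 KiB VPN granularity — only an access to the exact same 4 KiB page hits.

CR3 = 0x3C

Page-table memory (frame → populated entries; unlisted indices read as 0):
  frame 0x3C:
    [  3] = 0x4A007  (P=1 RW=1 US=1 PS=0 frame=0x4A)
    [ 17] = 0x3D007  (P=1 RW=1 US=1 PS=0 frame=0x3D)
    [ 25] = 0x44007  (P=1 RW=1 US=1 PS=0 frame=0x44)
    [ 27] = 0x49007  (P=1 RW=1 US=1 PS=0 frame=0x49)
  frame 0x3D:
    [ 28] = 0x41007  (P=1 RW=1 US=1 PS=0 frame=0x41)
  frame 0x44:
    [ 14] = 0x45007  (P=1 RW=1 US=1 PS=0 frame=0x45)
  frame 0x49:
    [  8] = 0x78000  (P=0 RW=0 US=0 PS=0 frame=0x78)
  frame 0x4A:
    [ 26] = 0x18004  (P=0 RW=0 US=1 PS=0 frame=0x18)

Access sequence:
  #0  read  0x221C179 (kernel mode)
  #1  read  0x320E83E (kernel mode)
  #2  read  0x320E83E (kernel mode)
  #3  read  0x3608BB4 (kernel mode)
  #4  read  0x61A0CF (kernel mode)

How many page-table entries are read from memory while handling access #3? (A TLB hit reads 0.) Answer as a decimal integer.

Per-access translation:
#0 VA=0x221C179 (r,kernel):
  L0 @0x3C[17] → 0x3D007  P=1,RW=1,US=1,PS=0
  L1 @0x3D[28] → 0x41007  P=1,RW=1,US=1,PS=0
  ⇒ phys 0x41179  [2 reads]
#1 VA=0x320E83E (r,kernel):
  L0 @0x3C[25] → 0x44007  P=1,RW=1,US=1,PS=0
  L1 @0x44[14] → 0x45007  P=1,RW=1,US=1,PS=0
  ⇒ phys 0x4583E  [2 reads]
#2 VA=0x320E83E (r,kernel):
  TLB hit vpn=0x320E → PA=0x4583E
#3 VA=0x3608BB4 (r,kernel):
  L0 @0x3C[27] → 0x49007  P=1,RW=1,US=1,PS=0
  L1 @0x49[8] → 0x78000  P=0,RW=0,US=0,PS=0
  → PAGE_NOT_PRESENT  (2 entries read)
#4 VA=0x61A0CF (r,kernel):
  L0 @0x3C[3] → 0x4A007  P=1,RW=1,US=1,PS=0
  L1 @0x4A[26] → 0x18004  P=0,RW=0,US=1,PS=0
  → PAGE_NOT_PRESENT  (2 entries read)

Entries read for #3: 2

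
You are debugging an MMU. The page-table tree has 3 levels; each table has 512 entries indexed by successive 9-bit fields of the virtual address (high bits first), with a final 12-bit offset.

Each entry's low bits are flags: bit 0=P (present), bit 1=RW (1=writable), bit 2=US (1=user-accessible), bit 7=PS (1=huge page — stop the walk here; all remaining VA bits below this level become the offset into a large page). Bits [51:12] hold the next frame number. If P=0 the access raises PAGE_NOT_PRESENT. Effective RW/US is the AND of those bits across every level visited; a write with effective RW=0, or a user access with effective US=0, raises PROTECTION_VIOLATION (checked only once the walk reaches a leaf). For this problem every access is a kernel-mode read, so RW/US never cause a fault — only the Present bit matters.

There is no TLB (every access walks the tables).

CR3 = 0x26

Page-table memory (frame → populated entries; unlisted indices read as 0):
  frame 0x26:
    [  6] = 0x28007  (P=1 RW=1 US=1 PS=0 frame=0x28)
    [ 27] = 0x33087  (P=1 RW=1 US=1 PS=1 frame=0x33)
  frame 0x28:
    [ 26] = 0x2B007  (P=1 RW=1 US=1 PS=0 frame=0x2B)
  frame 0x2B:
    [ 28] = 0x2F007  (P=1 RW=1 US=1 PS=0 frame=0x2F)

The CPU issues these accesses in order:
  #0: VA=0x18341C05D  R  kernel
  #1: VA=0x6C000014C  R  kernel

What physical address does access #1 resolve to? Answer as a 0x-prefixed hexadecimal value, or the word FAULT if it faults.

Walk each access:
#0 VA=0x18341C05D (r,kernel):
  [0] read 0x26 idx=6: raw=0x28007 flags P=1 W=1 U=1 S=0
  [1] read 0x28 idx=26: raw=0x2B007 flags P=1 W=1 U=1 S=0
  [2] read 0x2B idx=28: raw=0x2F007 flags P=1 W=1 U=1 S=0
  ✓ 0x2F05D  — 3 lookups
#1 VA=0x6C000014C (r,kernel):
  [0] read 0x26 idx=27: raw=0x33087 flags P=1 W=1 U=1 S=1
  ✓ 0x3314C (huge @L0)  — 1 lookups

Access #1 PA: 0x3314C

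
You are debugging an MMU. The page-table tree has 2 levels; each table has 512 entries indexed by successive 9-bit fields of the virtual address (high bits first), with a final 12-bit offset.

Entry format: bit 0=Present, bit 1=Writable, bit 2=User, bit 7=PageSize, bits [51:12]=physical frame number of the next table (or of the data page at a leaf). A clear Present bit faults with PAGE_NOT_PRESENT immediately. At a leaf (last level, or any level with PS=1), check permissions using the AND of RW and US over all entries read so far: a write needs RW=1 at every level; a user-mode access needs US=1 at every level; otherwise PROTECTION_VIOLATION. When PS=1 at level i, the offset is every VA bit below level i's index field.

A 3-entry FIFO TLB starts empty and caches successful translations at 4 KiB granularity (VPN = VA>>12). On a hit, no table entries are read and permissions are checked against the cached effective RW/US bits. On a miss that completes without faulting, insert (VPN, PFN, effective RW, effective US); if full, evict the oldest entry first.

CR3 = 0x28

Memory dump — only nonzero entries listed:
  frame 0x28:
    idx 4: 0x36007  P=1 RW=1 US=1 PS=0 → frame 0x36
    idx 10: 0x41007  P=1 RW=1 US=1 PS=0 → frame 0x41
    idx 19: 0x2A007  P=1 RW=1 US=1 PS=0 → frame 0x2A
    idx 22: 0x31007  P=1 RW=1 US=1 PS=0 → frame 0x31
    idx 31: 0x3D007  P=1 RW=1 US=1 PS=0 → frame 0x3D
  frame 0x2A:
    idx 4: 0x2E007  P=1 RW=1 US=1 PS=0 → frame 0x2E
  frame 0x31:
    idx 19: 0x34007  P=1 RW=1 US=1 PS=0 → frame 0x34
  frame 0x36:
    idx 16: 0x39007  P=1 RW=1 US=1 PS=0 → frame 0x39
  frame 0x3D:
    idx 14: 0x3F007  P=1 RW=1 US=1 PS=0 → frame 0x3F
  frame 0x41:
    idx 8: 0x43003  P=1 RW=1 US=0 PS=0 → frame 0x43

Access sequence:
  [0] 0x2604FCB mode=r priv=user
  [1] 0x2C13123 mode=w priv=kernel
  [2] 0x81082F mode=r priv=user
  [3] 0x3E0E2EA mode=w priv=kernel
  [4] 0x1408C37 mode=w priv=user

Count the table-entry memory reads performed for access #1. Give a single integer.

Per-access translation:
#0 VA=0x2604FCB (r,user):
  lvl0: tbl 0x28, slot 19 ⇒ 0x2A007 (P1/RW1/US1/PS0)
  lvl1: tbl 0x2A, slot 4 ⇒ 0x2E007 (P1/RW1/US1/PS0)
  ⇒ phys 0x2EFCB  [2 reads]
#1 VA=0x2C13123 (w,kernel):
  lvl0: tbl 0x28, slot 22 ⇒ 0x31007 (P1/RW1/US1/PS0)
  lvl1: tbl 0x31, slot 19 ⇒ 0x34007 (P1/RW1/US1/PS0)
  ⇒ phys 0x34123  [2 reads]
#2 VA=0x81082F (r,user):
  lvl0: tbl 0x28, slot 4 ⇒ 0x36007 (P1/RW1/US1/PS0)
  lvl1: tbl 0x36, slot 16 ⇒ 0x39007 (P1/RW1/US1/PS0)
  ⇒ phys 0x3982F  [2 reads]
#3 VA=0x3E0E2EA (w,kernel):
  lvl0: tbl 0x28, slot 31 ⇒ 0x3D007 (P1/RW1/US1/PS0)
  lvl1: tbl 0x3D, slot 14 ⇒ 0x3F007 (P1/RW1/US1/PS0)
  ⇒ phys 0x3F2EA  [2 reads]
#4 VA=0x1408C37 (w,user):
  lvl0: tbl 0x28, slot 10 ⇒ 0x41007 (P1/RW1/US1/PS0)
  lvl1: tbl 0x41, slot 8 ⇒ 0x43003 (P1/RW1/US0/PS0)
  ⇒ fault: PROTECTION_VIOLATION  — 2 lookups

Entries read for #1: 2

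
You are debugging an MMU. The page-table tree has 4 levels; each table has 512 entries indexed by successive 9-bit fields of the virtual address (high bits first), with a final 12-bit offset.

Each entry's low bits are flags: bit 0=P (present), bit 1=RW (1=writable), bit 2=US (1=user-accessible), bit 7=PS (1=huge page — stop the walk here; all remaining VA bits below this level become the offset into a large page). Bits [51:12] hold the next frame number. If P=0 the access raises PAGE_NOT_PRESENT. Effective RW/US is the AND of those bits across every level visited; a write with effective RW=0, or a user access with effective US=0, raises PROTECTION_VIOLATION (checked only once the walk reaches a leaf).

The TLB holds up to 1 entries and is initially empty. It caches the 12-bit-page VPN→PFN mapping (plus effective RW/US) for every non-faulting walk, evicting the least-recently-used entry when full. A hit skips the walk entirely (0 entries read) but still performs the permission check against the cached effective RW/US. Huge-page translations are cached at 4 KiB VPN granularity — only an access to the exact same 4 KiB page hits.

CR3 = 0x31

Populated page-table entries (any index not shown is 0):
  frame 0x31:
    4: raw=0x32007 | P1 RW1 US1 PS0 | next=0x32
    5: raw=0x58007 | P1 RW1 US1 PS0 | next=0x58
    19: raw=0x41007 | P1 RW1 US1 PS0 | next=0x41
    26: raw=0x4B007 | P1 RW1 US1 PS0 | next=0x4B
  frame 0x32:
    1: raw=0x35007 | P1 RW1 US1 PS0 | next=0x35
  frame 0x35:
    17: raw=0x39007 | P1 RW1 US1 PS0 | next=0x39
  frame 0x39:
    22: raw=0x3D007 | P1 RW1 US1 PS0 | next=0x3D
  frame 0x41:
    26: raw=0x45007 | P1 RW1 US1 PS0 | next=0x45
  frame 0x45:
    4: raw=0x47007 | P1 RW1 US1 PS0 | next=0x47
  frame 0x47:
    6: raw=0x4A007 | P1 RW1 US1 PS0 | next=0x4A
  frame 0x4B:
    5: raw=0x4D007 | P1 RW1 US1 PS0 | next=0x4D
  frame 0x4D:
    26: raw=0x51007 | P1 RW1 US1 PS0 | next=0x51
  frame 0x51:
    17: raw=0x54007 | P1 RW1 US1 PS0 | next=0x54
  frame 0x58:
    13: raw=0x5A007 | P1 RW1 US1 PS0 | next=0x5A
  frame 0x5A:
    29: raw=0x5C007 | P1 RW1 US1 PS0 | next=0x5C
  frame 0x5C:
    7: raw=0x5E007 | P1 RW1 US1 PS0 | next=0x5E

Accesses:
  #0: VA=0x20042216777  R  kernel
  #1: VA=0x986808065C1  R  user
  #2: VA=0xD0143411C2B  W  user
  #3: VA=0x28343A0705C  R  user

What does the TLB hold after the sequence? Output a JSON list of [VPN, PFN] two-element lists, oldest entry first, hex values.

Trace:
#0 VA=0x20042216777 (r,kernel):
  [0] read 0x31 idx=4: raw=0x32007 flags P=1 W=1 U=1 S=0
  [1] read 0x32 idx=1: raw=0x35007 flags P=1 W=1 U=1 S=0
  [2] read 0x35 idx=17: raw=0x39007 flags P=1 W=1 U=1 S=0
  [3] read 0x39 idx=22: raw=0x3D007 flags P=1 W=1 U=1 S=0
  ⇒ phys 0x3D777  [4 reads]
#1 VA=0x986808065C1 (r,user):
  [0] read 0x31 idx=19: raw=0x41007 flags P=1 W=1 U=1 S=0
  [1] read 0x41 idx=26: raw=0x45007 flags P=1 W=1 U=1 S=0
  [2] read 0x45 idx=4: raw=0x47007 flags P=1 W=1 U=1 S=0
  [3] read 0x47 idx=6: raw=0x4A007 flags P=1 W=1 U=1 S=0
  ⇒ phys 0x4A5C1  [4 reads]
#2 VA=0xD0143411C2B (w,user):
  [0] read 0x31 idx=26: raw=0x4B007 flags P=1 W=1 U=1 S=0
  [1] read 0x4B idx=5: raw=0x4D007 flags P=1 W=1 U=1 S=0
  [2] read 0x4D idx=26: raw=0x51007 flags P=1 W=1 U=1 S=0
  [3] read 0x51 idx=17: raw=0x54007 flags P=1 W=1 U=1 S=0
  ⇒ phys 0x54C2B  [4 reads]
#3 VA=0x28343A0705C (r,user):
  [0] read 0x31 idx=5: raw=0x58007 flags P=1 W=1 U=1 S=0
  [1] read 0x58 idx=13: raw=0x5A007 flags P=1 W=1 U=1 S=0
  [2] read 0x5A idx=29: raw=0x5C007 flags P=1 W=1 U=1 S=0
  [3] read 0x5C idx=7: raw=0x5E007 flags P=1 W=1 U=1 S=0
  ⇒ phys 0x5E05C  [4 reads]

TLB: [["0x28343A07", "0x5E"]]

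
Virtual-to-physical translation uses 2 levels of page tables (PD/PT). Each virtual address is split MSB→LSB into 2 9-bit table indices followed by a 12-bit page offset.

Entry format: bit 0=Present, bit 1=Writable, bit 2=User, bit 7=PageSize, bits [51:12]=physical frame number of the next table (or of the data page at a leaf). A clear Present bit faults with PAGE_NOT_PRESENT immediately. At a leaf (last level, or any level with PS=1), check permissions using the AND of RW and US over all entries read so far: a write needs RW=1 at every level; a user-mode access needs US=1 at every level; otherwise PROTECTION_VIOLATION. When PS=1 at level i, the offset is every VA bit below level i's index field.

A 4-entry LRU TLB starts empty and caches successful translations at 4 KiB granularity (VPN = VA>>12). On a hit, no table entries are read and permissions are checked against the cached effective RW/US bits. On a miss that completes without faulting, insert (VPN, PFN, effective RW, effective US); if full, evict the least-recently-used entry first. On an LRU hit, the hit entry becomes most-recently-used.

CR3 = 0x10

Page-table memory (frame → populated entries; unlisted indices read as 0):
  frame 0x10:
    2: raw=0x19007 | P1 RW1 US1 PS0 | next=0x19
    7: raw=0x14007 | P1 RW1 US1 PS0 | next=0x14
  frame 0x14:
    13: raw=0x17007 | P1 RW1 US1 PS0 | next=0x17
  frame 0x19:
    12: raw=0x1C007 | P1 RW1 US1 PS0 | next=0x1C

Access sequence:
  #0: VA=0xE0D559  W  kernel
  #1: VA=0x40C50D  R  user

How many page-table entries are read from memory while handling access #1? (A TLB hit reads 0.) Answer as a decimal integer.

Trace:
#0 VA=0xE0D559 (w,kernel):
  L0: frame=0x10 idx=7 entry=0x14007 [P=1 RW=1 US=1 PS=0]
  L1: frame=0x14 idx=13 entry=0x17007 [P=1 RW=1 US=1 PS=0]
  ✓ 0x17559  — 2 lookups
#1 VA=0x40C50D (r,user):
  L0: frame=0x10 idx=2 entry=0x19007 [P=1 RW=1 US=1 PS=0]
  L1: frame=0x19 idx=12 entry=0x1C007 [P=1 RW=1 US=1 PS=0]
  ✓ 0x1C50D  — 2 lookups

Entries read for #1: 2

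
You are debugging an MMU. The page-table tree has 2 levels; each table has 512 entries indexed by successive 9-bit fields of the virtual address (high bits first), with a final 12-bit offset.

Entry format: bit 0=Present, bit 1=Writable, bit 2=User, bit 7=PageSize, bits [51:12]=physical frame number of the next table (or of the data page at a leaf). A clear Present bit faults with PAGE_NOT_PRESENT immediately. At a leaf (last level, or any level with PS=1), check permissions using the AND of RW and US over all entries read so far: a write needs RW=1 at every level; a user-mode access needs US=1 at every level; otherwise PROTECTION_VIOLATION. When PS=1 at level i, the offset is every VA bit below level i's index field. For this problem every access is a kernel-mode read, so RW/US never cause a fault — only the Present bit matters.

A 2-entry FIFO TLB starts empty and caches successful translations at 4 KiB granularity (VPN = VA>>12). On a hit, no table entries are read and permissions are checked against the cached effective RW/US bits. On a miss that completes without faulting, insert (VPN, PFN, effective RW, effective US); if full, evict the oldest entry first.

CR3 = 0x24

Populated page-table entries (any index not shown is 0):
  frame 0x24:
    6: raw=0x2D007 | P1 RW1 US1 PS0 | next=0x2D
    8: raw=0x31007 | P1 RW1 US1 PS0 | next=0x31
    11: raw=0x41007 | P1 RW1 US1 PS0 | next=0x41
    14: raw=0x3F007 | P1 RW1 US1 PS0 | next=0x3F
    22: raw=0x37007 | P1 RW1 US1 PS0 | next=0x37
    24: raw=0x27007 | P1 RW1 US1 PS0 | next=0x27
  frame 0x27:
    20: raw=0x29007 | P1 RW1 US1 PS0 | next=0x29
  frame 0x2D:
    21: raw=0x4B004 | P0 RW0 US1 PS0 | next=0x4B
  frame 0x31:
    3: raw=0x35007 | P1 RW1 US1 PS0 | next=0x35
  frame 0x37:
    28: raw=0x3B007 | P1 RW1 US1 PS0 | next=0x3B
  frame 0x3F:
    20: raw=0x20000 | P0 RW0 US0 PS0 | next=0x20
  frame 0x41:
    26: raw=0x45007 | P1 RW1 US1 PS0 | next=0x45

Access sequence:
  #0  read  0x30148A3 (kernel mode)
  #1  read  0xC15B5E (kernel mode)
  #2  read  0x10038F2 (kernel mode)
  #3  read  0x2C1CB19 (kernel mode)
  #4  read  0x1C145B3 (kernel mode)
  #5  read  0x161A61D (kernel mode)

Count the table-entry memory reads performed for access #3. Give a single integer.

Per-access translation:
#0 VA=0x30148A3 (r,kernel):
  L0: frame=0x24 idx=24 entry=0x27007 [P=1 RW=1 US=1 PS=0]
  L1: frame=0x27 idx=20 entry=0x29007 [P=1 RW=1 US=1 PS=0]
  → PA=0x298A3  (2 entries read)
#1 VA=0xC15B5E (r,kernel):
  L0: frame=0x24 idx=6 entry=0x2D007 [P=1 RW=1 US=1 PS=0]
  L1: frame=0x2D idx=21 entry=0x4B004 [P=0 RW=0 US=1 PS=0]
  ⇒ fault: PAGE_NOT_PRESENT  — 2 lookups
#2 VA=0x10038F2 (r,kernel):
  L0: frame=0x24 idx=8 entry=0x31007 [P=1 RW=1 US=1 PS=0]
  L1: frame=0x31 idx=3 entry=0x35007 [P=1 RW=1 US=1 PS=0]
  → PA=0x358F2  (2 entries read)
#3 VA=0x2C1CB19 (r,kernel):
  L0: frame=0x24 idx=22 entry=0x37007 [P=1 RW=1 US=1 PS=0]
  L1: frame=0x37 idx=28 entry=0x3B007 [P=1 RW=1 US=1 PS=0]
  → PA=0x3BB19  (2 entries read)
#4 VA=0x1C145B3 (r,kernel):
  L0: frame=0x24 idx=14 entry=0x3F007 [P=1 RW=1 US=1 PS=0]
  L1: frame=0x3F idx=20 entry=0x20000 [P=0 RW=0 US=0 PS=0]
  ⇒ fault: PAGE_NOT_PRESENT  — 2 lookups
#5 VA=0x161A61D (r,kernel):
  L0: frame=0x24 idx=11 entry=0x41007 [P=1 RW=1 US=1 PS=0]
  L1: frame=0x41 idx=26 entry=0x45007 [P=1 RW=1 US=1 PS=0]
  → PA=0x4561D  (2 entries read)

Entries read for #3: 2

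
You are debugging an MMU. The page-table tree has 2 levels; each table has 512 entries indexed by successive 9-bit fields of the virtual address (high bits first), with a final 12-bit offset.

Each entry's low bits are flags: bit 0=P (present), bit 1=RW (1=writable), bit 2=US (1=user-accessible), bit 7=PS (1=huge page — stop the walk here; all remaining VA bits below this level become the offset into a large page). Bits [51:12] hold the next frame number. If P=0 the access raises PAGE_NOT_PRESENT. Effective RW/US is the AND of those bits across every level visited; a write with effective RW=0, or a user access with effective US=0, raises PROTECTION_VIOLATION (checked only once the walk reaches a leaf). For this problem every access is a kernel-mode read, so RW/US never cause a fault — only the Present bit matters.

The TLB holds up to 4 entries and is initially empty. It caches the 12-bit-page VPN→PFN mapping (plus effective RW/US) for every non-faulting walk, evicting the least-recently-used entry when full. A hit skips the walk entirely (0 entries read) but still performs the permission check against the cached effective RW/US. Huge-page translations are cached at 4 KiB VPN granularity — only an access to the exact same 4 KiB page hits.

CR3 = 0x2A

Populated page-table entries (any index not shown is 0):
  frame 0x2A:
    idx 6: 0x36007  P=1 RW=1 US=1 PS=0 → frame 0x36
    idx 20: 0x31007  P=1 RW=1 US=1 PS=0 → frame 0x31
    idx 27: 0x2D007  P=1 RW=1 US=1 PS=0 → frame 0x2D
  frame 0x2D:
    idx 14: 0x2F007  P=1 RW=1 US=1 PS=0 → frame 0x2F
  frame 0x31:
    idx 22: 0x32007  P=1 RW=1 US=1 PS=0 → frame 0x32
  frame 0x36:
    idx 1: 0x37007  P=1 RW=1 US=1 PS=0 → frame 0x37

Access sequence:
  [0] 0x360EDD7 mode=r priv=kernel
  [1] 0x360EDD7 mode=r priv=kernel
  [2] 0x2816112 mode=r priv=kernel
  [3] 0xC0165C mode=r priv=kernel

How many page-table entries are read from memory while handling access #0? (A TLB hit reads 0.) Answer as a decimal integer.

Per-access translation:
#0 VA=0x360EDD7 (r,kernel):
  [0] read 0x2A idx=27: raw=0x2D007 flags P=1 W=1 U=1 S=0
  [1] read 0x2D idx=14: raw=0x2F007 flags P=1 W=1 U=1 S=0
  ⇒ phys 0x2FDD7  [2 reads]
#1 VA=0x360EDD7 (r,kernel):
  TLB hit vpn=0x360E → PA=0x2FDD7
#2 VA=0x2816112 (r,kernel):
  [0] read 0x2A idx=20: raw=0x31007 flags P=1 W=1 U=1 S=0
  [1] read 0x31 idx=22: raw=0x32007 flags P=1 W=1 U=1 S=0
  ⇒ phys 0x32112  [2 reads]
#3 VA=0xC0165C (r,kernel):
  [0] read 0x2A idx=6: raw=0x36007 flags P=1 W=1 U=1 S=0
  [1] read 0x36 idx=1: raw=0x37007 flags P=1 W=1 U=1 S=0
  ⇒ phys 0x3765C  [2 reads]

Entries read for #0: 2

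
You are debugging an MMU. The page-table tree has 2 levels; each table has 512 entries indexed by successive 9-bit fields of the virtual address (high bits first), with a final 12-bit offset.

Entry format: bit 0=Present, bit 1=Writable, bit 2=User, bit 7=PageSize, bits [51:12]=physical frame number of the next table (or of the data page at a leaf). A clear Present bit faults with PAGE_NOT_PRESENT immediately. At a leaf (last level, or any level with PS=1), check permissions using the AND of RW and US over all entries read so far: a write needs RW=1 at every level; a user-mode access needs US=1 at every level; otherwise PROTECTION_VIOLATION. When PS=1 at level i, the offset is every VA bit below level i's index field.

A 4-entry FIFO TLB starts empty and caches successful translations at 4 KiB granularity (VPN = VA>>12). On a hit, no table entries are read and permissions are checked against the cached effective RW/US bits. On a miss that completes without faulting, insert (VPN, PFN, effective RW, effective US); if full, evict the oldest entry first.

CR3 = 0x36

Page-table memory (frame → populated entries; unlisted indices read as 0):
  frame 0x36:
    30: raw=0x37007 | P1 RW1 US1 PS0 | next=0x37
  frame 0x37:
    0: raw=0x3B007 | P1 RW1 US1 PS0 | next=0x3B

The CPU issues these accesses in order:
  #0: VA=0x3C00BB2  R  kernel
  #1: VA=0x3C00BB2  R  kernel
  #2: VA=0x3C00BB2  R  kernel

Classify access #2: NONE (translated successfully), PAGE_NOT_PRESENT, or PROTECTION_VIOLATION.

Trace:
#0 VA=0x3C00BB2 (r,kernel):
  lvl0: tbl 0x36, slot 30 ⇒ 0x37007 (P1/RW1/US1/PS0)
  lvl1: tbl 0x37, slot 0 ⇒ 0x3B007 (P1/RW1/US1/PS0)
  → PA=0x3BBB2  (2 entries read)
#1 VA=0x3C00BB2 (r,kernel):
  TLB hit vpn=0x3C00 → PA=0x3BBB2
#2 VA=0x3C00BB2 (r,kernel):
  TLB hit vpn=0x3C00 → PA=0x3BBB2

Access #2 fault: NONE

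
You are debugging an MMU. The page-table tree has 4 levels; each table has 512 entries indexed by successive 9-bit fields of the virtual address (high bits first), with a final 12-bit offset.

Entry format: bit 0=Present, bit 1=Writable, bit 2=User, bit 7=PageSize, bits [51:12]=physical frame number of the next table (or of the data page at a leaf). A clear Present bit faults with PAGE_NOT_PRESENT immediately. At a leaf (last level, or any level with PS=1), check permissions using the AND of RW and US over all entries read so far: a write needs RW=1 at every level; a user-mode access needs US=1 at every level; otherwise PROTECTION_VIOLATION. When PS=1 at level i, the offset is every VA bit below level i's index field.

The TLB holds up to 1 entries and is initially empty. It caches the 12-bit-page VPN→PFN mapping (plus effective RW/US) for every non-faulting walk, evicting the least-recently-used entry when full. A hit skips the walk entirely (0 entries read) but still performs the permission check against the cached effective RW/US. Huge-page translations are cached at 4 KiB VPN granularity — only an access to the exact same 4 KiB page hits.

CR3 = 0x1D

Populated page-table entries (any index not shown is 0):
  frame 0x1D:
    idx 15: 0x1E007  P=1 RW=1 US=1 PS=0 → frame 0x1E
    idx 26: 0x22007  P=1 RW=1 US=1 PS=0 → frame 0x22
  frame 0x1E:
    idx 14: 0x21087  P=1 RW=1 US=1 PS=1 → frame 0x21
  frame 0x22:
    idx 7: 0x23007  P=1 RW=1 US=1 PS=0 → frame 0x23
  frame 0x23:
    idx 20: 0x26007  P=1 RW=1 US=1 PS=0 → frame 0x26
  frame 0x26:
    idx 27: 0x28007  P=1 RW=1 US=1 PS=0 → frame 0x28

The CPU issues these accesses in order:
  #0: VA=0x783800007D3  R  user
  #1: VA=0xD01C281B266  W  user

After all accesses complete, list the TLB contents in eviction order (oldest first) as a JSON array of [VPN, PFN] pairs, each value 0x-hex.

Walk each access:
#0 VA=0x783800007D3 (r,user):
  lvl0: tbl 0x1D, slot 15 ⇒ 0x1E007 (P1/RW1/US1/PS0)
  lvl1: tbl 0x1E, slot 14 ⇒ 0x21087 (P1/RW1/US1/PS1)
  ⇒ phys 0x217D3 (huge @L1)  [2 reads]
#1 VA=0xD01C281B266 (w,user):
  lvl0: tbl 0x1D, slot 26 ⇒ 0x22007 (P1/RW1/US1/PS0)
  lvl1: tbl 0x22, slot 7 ⇒ 0x23007 (P1/RW1/US1/PS0)
  lvl2: tbl 0x23, slot 20 ⇒ 0x26007 (P1/RW1/US1/PS0)
  lvl3: tbl 0x26, slot 27 ⇒ 0x28007 (P1/RW1/US1/PS0)
  ⇒ phys 0x28266  [4 reads]

TLB: [["0xD01C281B", "0x28"]]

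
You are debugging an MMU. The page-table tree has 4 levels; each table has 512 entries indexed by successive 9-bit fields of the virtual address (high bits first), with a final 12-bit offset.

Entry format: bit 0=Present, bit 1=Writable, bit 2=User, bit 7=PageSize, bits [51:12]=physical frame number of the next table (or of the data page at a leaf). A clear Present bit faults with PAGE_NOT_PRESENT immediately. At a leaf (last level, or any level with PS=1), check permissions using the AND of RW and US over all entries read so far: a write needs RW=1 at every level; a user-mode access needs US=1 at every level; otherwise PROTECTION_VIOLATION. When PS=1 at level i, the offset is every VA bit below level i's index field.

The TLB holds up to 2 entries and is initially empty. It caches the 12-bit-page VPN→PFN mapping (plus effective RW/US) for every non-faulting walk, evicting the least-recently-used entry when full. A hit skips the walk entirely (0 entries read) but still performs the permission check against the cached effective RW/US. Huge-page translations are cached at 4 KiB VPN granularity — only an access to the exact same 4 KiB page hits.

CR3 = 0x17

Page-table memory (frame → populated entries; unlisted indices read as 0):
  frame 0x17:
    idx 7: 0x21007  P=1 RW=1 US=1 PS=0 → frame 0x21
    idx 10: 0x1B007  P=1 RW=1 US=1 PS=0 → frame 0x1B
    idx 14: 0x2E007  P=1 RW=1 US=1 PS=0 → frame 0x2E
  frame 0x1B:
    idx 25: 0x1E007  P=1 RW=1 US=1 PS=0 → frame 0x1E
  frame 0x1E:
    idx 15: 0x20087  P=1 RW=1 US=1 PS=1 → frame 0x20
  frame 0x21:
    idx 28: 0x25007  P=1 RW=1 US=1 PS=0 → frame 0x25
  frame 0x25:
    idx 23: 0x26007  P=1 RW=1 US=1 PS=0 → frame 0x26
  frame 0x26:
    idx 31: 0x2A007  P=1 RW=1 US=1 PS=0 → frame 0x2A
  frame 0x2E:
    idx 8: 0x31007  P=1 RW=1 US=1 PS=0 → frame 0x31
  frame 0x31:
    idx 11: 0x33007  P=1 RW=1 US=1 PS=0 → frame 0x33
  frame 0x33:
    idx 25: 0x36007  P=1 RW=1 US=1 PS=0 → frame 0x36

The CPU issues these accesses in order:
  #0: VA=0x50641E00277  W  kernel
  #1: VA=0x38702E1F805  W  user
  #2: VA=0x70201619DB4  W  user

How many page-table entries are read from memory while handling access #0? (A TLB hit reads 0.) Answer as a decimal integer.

Per-access translation:
#0 VA=0x50641E00277 (w,kernel):
  L0: frame=0x17 idx=10 entry=0x1B007 [P=1 RW=1 US=1 PS=0]
  L1: frame=0x1B idx=25 entry=0x1E007 [P=1 RW=1 US=1 PS=0]
  L2: frame=0x1E idx=15 entry=0x20087 [P=1 RW=1 US=1 PS=1]
  ⇒ phys 0x20277 (huge @L2)  [3 reads]
#1 VA=0x38702E1F805 (w,user):
  L0: frame=0x17 idx=7 entry=0x21007 [P=1 RW=1 US=1 PS=0]
  L1: frame=0x21 idx=28 entry=0x25007 [P=1 RW=1 US=1 PS=0]
  L2: frame=0x25 idx=23 entry=0x26007 [P=1 RW=1 US=1 PS=0]
  L3: frame=0x26 idx=31 entry=0x2A007 [P=1 RW=1 US=1 PS=0]
  ⇒ phys 0x2A805  [4 reads]
#2 VA=0x70201619DB4 (w,user):
  L0: frame=0x17 idx=14 entry=0x2E007 [P=1 RW=1 US=1 PS=0]
  L1: frame=0x2E idx=8 entry=0x31007 [P=1 RW=1 US=1 PS=0]
  L2: frame=0x31 idx=11 entry=0x33007 [P=1 RW=1 US=1 PS=0]
  L3: frame=0x33 idx=25 entry=0x36007 [P=1 RW=1 US=1 PS=0]
  ⇒ phys 0x36DB4  [4 reads]

Entries read for #0: 3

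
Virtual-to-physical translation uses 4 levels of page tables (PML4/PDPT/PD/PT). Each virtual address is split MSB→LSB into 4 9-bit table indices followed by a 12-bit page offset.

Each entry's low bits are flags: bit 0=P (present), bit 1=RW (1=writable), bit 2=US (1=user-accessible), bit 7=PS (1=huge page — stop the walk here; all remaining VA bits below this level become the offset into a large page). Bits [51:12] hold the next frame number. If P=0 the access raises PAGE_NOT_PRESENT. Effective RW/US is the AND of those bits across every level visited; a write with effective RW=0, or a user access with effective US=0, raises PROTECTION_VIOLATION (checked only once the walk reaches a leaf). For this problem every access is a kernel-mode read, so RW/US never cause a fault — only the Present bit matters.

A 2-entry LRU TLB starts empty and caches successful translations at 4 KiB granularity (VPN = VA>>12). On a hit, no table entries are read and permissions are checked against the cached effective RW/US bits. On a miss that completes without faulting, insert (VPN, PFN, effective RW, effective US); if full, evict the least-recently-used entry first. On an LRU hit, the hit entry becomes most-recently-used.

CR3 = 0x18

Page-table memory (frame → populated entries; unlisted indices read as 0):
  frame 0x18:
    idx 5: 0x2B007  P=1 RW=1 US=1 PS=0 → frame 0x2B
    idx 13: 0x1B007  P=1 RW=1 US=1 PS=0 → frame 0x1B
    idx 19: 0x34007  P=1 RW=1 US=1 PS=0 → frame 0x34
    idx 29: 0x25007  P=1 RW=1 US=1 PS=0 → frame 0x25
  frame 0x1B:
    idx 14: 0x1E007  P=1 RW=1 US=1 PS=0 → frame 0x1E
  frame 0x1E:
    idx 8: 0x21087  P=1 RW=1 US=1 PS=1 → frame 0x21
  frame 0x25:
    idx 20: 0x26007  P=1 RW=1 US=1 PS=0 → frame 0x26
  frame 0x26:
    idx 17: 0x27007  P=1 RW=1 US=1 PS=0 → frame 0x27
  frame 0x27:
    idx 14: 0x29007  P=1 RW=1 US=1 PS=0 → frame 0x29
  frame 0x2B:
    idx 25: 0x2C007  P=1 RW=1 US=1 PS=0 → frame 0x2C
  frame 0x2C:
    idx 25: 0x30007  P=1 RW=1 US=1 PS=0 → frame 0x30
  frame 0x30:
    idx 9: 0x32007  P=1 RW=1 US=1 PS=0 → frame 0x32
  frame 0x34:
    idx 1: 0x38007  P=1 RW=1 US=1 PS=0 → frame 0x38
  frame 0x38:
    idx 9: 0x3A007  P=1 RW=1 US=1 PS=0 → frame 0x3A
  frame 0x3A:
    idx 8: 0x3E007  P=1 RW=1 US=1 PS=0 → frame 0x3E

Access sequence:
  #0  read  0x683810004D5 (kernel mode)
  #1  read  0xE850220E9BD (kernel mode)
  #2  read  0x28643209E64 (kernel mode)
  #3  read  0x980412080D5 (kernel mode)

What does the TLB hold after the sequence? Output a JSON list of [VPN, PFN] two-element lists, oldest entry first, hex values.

Per-access translation:
#0 VA=0x683810004D5 (r,kernel):
  L0: frame=0x18 idx=13 entry=0x1B007 [P=1 RW=1 US=1 PS=0]
  L1: frame=0x1B idx=14 entry=0x1E007 [P=1 RW=1 US=1 PS=0]
  L2: frame=0x1E idx=8 entry=0x21087 [P=1 RW=1 US=1 PS=1]
  ⇒ phys 0x214D5 (huge @L2)  [3 reads]
#1 VA=0xE850220E9BD (r,kernel):
  L0: frame=0x18 idx=29 entry=0x25007 [P=1 RW=1 US=1 PS=0]
  L1: frame=0x25 idx=20 entry=0x26007 [P=1 RW=1 US=1 PS=0]
  L2: frame=0x26 idx=17 entry=0x27007 [P=1 RW=1 US=1 PS=0]
  L3: frame=0x27 idx=14 entry=0x29007 [P=1 RW=1 US=1 PS=0]
  ⇒ phys 0x299BD  [4 reads]
#2 VA=0x28643209E64 (r,kernel):
  L0: frame=0x18 idx=5 entry=0x2B007 [P=1 RW=1 US=1 PS=0]
  L1: frame=0x2B idx=25 entry=0x2C007 [P=1 RW=1 US=1 PS=0]
  L2: frame=0x2C idx=25 entry=0x30007 [P=1 RW=1 US=1 PS=0]
  L3: frame=0x30 idx=9 entry=0x32007 [P=1 RW=1 US=1 PS=0]
  ⇒ phys 0x32E64  [4 reads]
#3 VA=0x980412080D5 (r,kernel):
  L0: frame=0x18 idx=19 entry=0x34007 [P=1 RW=1 US=1 PS=0]
  L1: frame=0x34 idx=1 entry=0x38007 [P=1 RW=1 US=1 PS=0]
  L2: frame=0x38 idx=9 entry=0x3A007 [P=1 RW=1 US=1 PS=0]
  L3: frame=0x3A idx=8 entry=0x3E007 [P=1 RW=1 US=1 PS=0]
  ⇒ phys 0x3E0D5  [4 reads]

TLB: [["0x28643209", "0x32"], ["0x98041208", "0x3E"]]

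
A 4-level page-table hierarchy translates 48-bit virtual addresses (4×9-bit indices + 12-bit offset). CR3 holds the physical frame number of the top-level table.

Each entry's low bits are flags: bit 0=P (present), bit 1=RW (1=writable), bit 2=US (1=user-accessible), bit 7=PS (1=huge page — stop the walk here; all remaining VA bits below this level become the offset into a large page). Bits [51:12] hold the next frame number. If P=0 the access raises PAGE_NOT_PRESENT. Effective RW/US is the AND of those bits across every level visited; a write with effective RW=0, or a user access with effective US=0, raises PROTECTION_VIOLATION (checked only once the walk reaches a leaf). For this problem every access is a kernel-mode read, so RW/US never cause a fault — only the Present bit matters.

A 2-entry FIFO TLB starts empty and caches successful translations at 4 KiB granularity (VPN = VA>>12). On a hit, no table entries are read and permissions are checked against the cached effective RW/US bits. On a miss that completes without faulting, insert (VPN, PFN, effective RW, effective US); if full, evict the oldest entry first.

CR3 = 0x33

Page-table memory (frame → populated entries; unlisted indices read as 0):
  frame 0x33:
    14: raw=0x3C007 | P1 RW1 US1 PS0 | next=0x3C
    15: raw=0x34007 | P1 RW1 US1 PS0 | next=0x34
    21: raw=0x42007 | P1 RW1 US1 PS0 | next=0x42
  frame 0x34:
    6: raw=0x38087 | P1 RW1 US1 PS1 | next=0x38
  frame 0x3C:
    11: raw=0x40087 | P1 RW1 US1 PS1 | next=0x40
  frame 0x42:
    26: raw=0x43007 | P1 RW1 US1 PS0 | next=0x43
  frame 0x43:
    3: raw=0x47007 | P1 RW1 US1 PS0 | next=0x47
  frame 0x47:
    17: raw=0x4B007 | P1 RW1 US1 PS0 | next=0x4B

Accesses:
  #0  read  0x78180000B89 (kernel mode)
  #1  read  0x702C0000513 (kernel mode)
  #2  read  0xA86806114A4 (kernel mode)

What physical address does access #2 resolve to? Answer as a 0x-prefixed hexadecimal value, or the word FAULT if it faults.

Per-access translation:
#0 VA=0x78180000B89 (r,kernel):
  [0] read 0x33 idx=15: raw=0x34007 flags P=1 W=1 U=1 S=0
  [1] read 0x34 idx=6: raw=0x38087 flags P=1 W=1 U=1 S=1
  ✓ 0x38B89 (huge @L1)  — 2 lookups
#1 VA=0x702C0000513 (r,kernel):
  [0] read 0x33 idx=14: raw=0x3C007 flags P=1 W=1 U=1 S=0
  [1] read 0x3C idx=11: raw=0x40087 flags P=1 W=1 U=1 S=1
  ✓ 0x40513 (huge @L1)  — 2 lookups
#2 VA=0xA86806114A4 (r,kernel):
  [0] read 0x33 idx=21: raw=0x42007 flags P=1 W=1 U=1 S=0
  [1] read 0x42 idx=26: raw=0x43007 flags P=1 W=1 U=1 S=0
  [2] read 0x43 idx=3: raw=0x47007 flags P=1 W=1 U=1 S=0
  [3] read 0x47 idx=17: raw=0x4B007 flags P=1 W=1 U=1 S=0
  ✓ 0x4B4A4  — 4 lookups

Access #2 PA: 0x4B4A4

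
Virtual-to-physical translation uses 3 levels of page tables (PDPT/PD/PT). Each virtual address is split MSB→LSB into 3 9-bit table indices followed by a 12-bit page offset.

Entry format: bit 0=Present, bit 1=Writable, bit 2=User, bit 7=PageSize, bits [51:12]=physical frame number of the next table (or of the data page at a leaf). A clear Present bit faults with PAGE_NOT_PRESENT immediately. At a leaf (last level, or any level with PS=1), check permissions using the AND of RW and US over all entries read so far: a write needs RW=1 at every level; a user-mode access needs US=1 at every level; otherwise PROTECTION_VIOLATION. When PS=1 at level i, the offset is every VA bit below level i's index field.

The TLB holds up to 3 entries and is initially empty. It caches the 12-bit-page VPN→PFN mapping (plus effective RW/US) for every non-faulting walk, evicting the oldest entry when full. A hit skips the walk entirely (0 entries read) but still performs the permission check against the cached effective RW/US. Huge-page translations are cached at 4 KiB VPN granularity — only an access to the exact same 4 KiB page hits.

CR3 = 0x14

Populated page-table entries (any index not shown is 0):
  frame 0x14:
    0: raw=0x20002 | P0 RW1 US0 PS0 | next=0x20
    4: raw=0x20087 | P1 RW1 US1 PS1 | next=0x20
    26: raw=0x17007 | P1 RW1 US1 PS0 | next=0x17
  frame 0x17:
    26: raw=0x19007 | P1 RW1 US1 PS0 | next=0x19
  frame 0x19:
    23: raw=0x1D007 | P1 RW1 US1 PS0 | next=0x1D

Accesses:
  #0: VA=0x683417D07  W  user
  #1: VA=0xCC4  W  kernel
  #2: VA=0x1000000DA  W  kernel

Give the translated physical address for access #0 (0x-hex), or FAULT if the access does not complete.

Walk each access:
#0 VA=0x683417D07 (w,user):
  lvl0: tbl 0x14, slot 26 ⇒ 0x17007 (P1/RW1/US1/PS0)
  lvl1: tbl 0x17, slot 26 ⇒ 0x19007 (P1/RW1/US1/PS0)
  lvl2: tbl 0x19, slot 23 ⇒ 0x1D007 (P1/RW1/US1/PS0)
  → PA=0x1DD07  (3 entries read)
#1 VA=0xCC4 (w,kernel):
  lvl0: tbl 0x14, slot 0 ⇒ 0x20002 (P0/RW1/US0/PS0)
  ⇒ fault: PAGE_NOT_PRESENT  — 1 lookups
#2 VA=0x1000000DA (w,kernel):
  lvl0: tbl 0x14, slot 4 ⇒ 0x20087 (P1/RW1/US1/PS1)
  → PA=0x200DA (huge @L0)  (1 entries read)

Access #0 PA: 0x1DD07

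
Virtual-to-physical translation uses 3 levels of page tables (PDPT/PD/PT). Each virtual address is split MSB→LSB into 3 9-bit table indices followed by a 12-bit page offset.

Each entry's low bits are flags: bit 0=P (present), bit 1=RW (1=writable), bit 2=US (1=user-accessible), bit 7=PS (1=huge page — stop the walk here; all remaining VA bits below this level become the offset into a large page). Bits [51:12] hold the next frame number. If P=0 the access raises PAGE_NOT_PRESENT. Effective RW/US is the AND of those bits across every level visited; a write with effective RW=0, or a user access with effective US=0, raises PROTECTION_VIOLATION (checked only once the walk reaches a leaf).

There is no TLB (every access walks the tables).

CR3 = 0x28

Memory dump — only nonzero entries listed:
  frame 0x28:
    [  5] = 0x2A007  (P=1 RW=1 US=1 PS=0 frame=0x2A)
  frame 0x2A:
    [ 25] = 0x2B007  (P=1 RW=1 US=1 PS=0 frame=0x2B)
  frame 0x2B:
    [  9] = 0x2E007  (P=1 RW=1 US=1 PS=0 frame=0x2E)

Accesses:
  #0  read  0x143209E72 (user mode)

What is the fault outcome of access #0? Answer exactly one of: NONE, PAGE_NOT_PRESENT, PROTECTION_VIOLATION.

Walk each access:
#0 VA=0x143209E72 (r,user):
  [0] read 0x28 idx=5: raw=0x2A007 flags P=1 W=1 U=1 S=0
  [1] read 0x2A idx=25: raw=0x2B007 flags P=1 W=1 U=1 S=0
  [2] read 0x2B idx=9: raw=0x2E007 flags P=1 W=1 U=1 S=0
  ✓ 0x2EE72  — 3 lookups

Access #0 fault: NONE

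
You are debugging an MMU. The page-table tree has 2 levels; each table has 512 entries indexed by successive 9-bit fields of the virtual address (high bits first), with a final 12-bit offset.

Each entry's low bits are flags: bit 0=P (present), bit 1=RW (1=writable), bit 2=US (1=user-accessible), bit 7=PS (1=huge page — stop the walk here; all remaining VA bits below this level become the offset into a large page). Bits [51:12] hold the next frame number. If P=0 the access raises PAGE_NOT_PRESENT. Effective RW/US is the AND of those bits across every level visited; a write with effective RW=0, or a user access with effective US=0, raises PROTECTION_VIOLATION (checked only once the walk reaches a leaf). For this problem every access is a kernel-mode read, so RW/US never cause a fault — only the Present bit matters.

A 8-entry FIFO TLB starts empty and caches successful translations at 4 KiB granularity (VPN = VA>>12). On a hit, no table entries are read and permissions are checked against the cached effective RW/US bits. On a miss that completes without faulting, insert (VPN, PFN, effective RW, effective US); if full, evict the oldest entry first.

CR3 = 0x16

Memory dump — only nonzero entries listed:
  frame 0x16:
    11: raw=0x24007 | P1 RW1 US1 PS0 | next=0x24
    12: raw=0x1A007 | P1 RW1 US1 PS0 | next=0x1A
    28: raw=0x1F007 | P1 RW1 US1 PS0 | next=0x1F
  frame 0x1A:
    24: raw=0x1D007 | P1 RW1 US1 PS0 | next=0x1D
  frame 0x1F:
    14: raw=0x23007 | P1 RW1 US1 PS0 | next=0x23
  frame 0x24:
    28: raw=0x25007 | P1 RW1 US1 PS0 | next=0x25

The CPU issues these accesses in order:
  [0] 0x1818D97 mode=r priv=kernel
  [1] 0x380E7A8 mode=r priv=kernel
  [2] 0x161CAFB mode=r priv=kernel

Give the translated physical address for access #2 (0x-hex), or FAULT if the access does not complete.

Trace:
#0 VA=0x1818D97 (r,kernel):
  [0] read 0x16 idx=12: raw=0x1A007 flags P=1 W=1 U=1 S=0
  [1] read 0x1A idx=24: raw=0x1D007 flags P=1 W=1 U=1 S=0
  ✓ 0x1DD97  — 2 lookups
#1 VA=0x380E7A8 (r,kernel):
  [0] read 0x16 idx=28: raw=0x1F007 flags P=1 W=1 U=1 S=0
  [1] read 0x1F idx=14: raw=0x23007 flags P=1 W=1 U=1 S=0
  ✓ 0x237A8  — 2 lookups
#2 VA=0x161CAFB (r,kernel):
  [0] read 0x16 idx=11: raw=0x24007 flags P=1 W=1 U=1 S=0
  [1] read 0x24 idx=28: raw=0x25007 flags P=1 W=1 U=1 S=0
  ✓ 0x25AFB  — 2 lookups

Access #2 PA: 0x25AFB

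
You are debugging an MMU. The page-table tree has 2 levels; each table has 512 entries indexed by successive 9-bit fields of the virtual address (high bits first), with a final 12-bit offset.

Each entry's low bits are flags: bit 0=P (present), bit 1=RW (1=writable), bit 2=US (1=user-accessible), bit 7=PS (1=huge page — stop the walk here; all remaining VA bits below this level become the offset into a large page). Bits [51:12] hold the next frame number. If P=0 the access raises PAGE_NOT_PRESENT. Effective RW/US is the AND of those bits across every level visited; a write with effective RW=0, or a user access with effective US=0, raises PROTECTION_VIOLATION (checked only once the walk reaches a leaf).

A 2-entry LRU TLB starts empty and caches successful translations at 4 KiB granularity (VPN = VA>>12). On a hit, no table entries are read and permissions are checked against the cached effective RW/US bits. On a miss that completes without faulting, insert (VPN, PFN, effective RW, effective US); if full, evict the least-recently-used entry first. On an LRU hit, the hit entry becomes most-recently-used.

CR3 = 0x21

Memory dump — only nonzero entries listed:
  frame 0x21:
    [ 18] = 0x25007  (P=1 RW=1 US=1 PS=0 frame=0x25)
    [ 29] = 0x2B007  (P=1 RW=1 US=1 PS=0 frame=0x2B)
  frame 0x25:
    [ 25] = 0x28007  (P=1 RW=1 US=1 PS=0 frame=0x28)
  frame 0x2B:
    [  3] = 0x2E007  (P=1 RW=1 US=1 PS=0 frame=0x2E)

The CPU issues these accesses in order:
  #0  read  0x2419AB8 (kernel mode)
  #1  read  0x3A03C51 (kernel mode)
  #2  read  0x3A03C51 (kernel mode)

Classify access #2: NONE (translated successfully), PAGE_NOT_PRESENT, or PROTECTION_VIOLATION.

Per-access translation:
#0 VA=0x2419AB8 (r,kernel):
  L0 @0x21[18] → 0x25007  P=1,RW=1,US=1,PS=0
  L1 @0x25[25] → 0x28007  P=1,RW=1,US=1,PS=0
  ⇒ phys 0x28AB8  [2 reads]
#1 VA=0x3A03C51 (r,kernel):
  L0 @0x21[29] → 0x2B007  P=1,RW=1,US=1,PS=0
  L1 @0x2B[3] → 0x2E007  P=1,RW=1,US=1,PS=0
  ⇒ phys 0x2EC51  [2 reads]
#2 VA=0x3A03C51 (r,kernel):
  TLB hit vpn=0x3A03 → PA=0x2EC51

Access #2 fault: NONE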